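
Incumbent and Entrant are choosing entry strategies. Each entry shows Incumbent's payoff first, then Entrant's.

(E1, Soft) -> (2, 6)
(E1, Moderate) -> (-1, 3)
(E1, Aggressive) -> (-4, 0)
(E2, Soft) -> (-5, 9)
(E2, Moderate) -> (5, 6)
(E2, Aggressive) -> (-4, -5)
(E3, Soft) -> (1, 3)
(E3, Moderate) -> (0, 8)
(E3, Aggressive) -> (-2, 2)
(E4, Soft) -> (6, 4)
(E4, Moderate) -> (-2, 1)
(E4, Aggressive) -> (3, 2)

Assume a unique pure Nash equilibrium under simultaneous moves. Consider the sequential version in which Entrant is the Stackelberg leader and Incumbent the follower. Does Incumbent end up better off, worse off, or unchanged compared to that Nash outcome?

Work backward from Incumbent's decision.
- Soft: BR = E4, leader payoff 4.
- Moderate: BR = E2, leader payoff 6.
- Aggressive: BR = E4, leader payoff 2.
Entrant's induced payoffs are 4, 6, 2, so Entrant commits to Moderate. Subgame-perfect outcome: (E2, Moderate) with payoffs (5, 6).
For the simultaneous game, intersect best replies.
Incumbent's best replies: Soft→E4; Moderate→E2; Aggressive→E4.
Entrant's best replies: E1→Soft; E2→Soft; E3→Moderate; E4→Soft.
Only (E4, Soft) has each player best-responding; Nash payoffs (6, 4).
Incumbent earns 5 sequentially versus 6 at the Nash outcome: worse off.

worse off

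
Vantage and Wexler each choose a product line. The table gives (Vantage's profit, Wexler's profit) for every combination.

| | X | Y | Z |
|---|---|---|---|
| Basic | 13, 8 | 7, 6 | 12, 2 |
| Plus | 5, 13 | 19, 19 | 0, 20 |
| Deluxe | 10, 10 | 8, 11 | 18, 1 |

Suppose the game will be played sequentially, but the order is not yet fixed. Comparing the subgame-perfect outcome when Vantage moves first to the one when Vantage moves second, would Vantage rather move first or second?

second

If Vantage leads: Wexler's best replies are Basic→X, Plus→Z, Deluxe→Y; Vantage's induced payoffs 13, 0, 8; outcome (Basic, X), payoffs (13, 8).
If Wexler leads: Vantage's best replies are X→Basic, Y→Plus, Z→Deluxe; Wexler's induced payoffs 8, 19, 1; outcome (Plus, Y), payoffs (19, 19).
Vantage gets 13 moving first and 19 moving second, so Vantage prefers to move second.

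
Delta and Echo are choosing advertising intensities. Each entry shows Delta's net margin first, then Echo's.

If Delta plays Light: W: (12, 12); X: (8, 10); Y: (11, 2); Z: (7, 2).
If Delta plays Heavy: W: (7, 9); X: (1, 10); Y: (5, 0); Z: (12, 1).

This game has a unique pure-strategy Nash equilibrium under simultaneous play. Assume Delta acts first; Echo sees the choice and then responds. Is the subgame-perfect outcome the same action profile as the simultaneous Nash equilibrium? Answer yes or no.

yes

Work backward from Echo's decision.
- Light: BR = W, leader payoff 12.
- Heavy: BR = X, leader payoff 1.
Among 12, 1, the best is 12 at Light. Subgame-perfect outcome: (Light, W) with payoffs (12, 12).
Now find the simultaneous Nash equilibrium.
Delta's best replies: W→Light; X→Light; Y→Light; Z→Heavy.
Echo's best replies: Light→W; Heavy→X.
The unique mutual best reply is (Light, W), giving (12, 12).
Sequential outcome (Light, W) coincides with the Nash profile (Light, W).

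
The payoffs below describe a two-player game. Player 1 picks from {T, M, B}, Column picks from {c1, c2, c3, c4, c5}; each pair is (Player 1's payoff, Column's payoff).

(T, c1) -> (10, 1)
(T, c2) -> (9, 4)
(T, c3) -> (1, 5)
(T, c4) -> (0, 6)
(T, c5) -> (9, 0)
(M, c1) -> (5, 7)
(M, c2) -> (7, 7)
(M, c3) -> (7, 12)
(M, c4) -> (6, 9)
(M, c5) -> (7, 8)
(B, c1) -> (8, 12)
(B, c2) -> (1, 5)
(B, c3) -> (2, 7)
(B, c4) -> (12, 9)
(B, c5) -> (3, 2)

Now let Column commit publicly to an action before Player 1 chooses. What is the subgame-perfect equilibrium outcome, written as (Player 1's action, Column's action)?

Player 1 best-responds to each possible Column move:
- c1 → Player 1 plays T (best of 10, 5, 8); Column gets 1.
- c2 → Player 1 plays T (best of 9, 7, 1); Column gets 4.
- c3 → Player 1 plays M (best of 1, 7, 2); Column gets 12.
- c4 → Player 1 plays B (best of 0, 6, 12); Column gets 9.
- c5 → Player 1 plays T (best of 9, 7, 3); Column gets 0.
Among 1, 4, 12, 9, 0, the best is 12 at c3. Subgame-perfect outcome: (M, c3) with payoffs (7, 12).

(M, c3)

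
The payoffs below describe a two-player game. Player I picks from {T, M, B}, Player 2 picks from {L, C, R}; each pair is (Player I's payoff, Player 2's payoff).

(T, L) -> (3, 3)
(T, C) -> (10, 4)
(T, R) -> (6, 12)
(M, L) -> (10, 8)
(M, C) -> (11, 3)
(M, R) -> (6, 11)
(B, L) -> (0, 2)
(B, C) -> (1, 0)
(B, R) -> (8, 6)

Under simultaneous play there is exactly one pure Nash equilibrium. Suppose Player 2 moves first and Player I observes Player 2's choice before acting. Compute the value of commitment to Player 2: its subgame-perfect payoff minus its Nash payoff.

2

Work backward from Player I's decision.
- L: Player I compares 3, 10, 0 and picks M; Player 2 would get 8.
- C: Player I compares 10, 11, 1 and picks M; Player 2 would get 3.
- R: Player I compares 6, 6, 8 and picks B; Player 2 would get 6.
Maximizing over 8, 3, 6, Player 2 chooses L. Subgame-perfect outcome: (M, L) with payoffs (10, 8).
For the simultaneous game, intersect best replies.
Player I's best replies: L→M; C→M; R→B.
Player 2's best replies: T→R; M→R; B→R.
Only (B, R) has each player best-responding; Nash payoffs (8, 6).
Player 2's commitment gain: 8 − 6 = 2.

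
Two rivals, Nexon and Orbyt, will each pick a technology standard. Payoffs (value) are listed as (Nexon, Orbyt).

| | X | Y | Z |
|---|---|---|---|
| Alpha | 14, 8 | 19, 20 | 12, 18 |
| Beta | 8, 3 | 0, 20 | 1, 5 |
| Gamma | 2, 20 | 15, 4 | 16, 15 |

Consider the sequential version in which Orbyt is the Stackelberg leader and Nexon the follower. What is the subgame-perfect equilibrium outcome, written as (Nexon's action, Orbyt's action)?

Work backward from Nexon's decision.
- X → Nexon plays Alpha (best of 14, 8, 2); Orbyt gets 8.
- Y → Nexon plays Alpha (best of 19, 0, 15); Orbyt gets 20.
- Z → Nexon plays Gamma (best of 12, 1, 16); Orbyt gets 15.
Orbyt's induced payoffs are 8, 20, 15, so Orbyt commits to Y. Subgame-perfect outcome: (Alpha, Y) with payoffs (19, 20).

(Alpha, Y)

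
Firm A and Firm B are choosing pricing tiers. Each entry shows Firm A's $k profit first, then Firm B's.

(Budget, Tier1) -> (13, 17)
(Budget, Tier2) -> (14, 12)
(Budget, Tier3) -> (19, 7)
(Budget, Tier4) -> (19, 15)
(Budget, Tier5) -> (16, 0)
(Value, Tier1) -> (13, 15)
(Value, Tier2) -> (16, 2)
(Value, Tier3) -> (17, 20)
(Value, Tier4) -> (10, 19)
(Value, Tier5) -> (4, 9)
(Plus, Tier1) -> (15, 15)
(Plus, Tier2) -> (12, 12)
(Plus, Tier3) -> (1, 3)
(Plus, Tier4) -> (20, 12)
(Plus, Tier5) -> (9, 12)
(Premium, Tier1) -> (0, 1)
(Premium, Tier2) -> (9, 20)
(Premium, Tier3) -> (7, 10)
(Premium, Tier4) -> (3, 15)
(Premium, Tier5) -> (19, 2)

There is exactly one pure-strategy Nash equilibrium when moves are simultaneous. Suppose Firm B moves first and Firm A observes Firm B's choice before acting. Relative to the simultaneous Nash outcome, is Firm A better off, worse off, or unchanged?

Firm A best-responds to each possible Firm B move:
- Tier1: Firm A compares 13, 13, 15, 0 and picks Plus; Firm B would get 15.
- Tier2: Firm A compares 14, 16, 12, 9 and picks Value; Firm B would get 2.
- Tier3: Firm A compares 19, 17, 1, 7 and picks Budget; Firm B would get 7.
- Tier4: Firm A compares 19, 10, 20, 3 and picks Plus; Firm B would get 12.
- Tier5: Firm A compares 16, 4, 9, 19 and picks Premium; Firm B would get 2.
Firm B's induced payoffs are 15, 2, 7, 12, 2, so Firm B commits to Tier1. Subgame-perfect outcome: (Plus, Tier1) with payoffs (15, 15).
For the simultaneous game, intersect best replies.
Firm A's best replies: Tier1→Plus; Tier2→Value; Tier3→Budget; Tier4→Plus; Tier5→Premium.
Firm B's best replies: Budget→Tier1; Value→Tier3; Plus→Tier1; Premium→Tier2.
Only (Plus, Tier1) has each player best-responding; Nash payoffs (15, 15).
Firm A earns 15 sequentially versus 15 at the Nash outcome: unchanged.

unchanged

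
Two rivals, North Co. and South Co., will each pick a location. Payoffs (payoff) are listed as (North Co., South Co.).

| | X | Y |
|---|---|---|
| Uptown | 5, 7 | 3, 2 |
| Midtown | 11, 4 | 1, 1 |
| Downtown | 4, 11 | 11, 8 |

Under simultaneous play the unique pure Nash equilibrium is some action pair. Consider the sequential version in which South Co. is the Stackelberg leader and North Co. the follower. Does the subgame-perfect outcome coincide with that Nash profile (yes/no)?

no

North Co. best-responds to each possible South Co. move:
- X: North Co. compares 5, 11, 4 and picks Midtown; South Co. would get 4.
- Y: North Co. compares 3, 1, 11 and picks Downtown; South Co. would get 8.
South Co.'s induced payoffs are 4, 8, so South Co. commits to Y. Subgame-perfect outcome: (Downtown, Y) with payoffs (11, 8).
Under simultaneous play:
North Co.'s best replies: X→Midtown; Y→Downtown.
South Co.'s best replies: Uptown→X; Midtown→X; Downtown→X.
Only (Midtown, X) has each player best-responding; Nash payoffs (11, 4).
Sequential outcome (Downtown, Y) differs from the Nash profile (Midtown, X).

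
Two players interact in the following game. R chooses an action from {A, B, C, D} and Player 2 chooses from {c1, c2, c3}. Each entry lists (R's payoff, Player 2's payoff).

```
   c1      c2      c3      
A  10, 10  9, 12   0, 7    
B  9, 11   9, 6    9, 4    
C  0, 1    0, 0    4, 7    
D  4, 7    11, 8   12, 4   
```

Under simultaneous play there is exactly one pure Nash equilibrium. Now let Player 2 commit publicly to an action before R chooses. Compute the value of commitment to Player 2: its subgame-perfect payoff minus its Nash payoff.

Work backward from R's decision.
- c1 → R plays A (best of 10, 9, 0, 4); Player 2 gets 10.
- c2 → R plays D (best of 9, 9, 0, 11); Player 2 gets 8.
- c3 → R plays D (best of 0, 9, 4, 12); Player 2 gets 4.
Among 10, 8, 4, the best is 10 at c1. Subgame-perfect outcome: (A, c1) with payoffs (10, 10).
For the simultaneous game, intersect best replies.
R's best replies: c1→A; c2→D; c3→D.
Player 2's best replies: A→c2; B→c1; C→c3; D→c2.
The unique mutual best reply is (D, c2), giving (11, 8).
Player 2's commitment gain: 10 − 8 = 2.

2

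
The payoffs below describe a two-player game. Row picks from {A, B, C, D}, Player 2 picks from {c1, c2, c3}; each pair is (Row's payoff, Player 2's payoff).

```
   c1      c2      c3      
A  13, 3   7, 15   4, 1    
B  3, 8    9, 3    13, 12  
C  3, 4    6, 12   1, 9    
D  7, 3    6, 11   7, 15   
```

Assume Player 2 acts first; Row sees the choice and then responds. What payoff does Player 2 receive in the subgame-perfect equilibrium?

Row best-responds to each possible Player 2 move:
- c1: Row compares 13, 3, 3, 7 and picks A; Player 2 would get 3.
- c2: Row compares 7, 9, 6, 6 and picks B; Player 2 would get 3.
- c3: Row compares 4, 13, 1, 7 and picks B; Player 2 would get 12.
Player 2's induced payoffs are 3, 3, 12, so Player 2 commits to c3. Subgame-perfect outcome: (B, c3) with payoffs (13, 12).

12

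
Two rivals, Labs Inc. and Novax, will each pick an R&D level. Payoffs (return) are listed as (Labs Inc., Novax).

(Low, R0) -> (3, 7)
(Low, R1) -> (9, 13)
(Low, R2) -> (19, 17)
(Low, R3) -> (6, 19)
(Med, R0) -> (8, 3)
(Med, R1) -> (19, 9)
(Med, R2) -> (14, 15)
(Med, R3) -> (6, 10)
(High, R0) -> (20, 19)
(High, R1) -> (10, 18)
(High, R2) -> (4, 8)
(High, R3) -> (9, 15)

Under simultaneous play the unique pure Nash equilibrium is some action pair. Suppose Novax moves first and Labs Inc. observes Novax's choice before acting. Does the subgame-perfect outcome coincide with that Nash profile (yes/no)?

yes

Backward induction with Novax moving first.
- R0 → Labs Inc. plays High (best of 3, 8, 20); Novax gets 19.
- R1 → Labs Inc. plays Med (best of 9, 19, 10); Novax gets 9.
- R2 → Labs Inc. plays Low (best of 19, 14, 4); Novax gets 17.
- R3 → Labs Inc. plays High (best of 6, 6, 9); Novax gets 15.
Among 19, 9, 17, 15, the best is 19 at R0. Subgame-perfect outcome: (High, R0) with payoffs (20, 19).
Under simultaneous play:
Labs Inc.'s best replies: R0→High; R1→Med; R2→Low; R3→High.
Novax's best replies: Low→R3; Med→R2; High→R0.
The unique mutual best reply is (High, R0), giving (20, 19).
Sequential outcome (High, R0) coincides with the Nash profile (High, R0).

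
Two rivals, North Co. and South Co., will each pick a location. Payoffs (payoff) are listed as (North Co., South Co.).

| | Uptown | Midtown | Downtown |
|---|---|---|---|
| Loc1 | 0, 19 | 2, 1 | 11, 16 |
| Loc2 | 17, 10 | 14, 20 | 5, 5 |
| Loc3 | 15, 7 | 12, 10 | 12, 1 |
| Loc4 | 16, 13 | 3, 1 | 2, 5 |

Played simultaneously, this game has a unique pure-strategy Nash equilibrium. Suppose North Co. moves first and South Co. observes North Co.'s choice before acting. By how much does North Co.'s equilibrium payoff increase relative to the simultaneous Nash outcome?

2

South Co. best-responds to each possible North Co. move:
- Loc1 → South Co. plays Uptown (best of 19, 1, 16); North Co. gets 0.
- Loc2 → South Co. plays Midtown (best of 10, 20, 5); North Co. gets 14.
- Loc3 → South Co. plays Midtown (best of 7, 10, 1); North Co. gets 12.
- Loc4 → South Co. plays Uptown (best of 13, 1, 5); North Co. gets 16.
Among 0, 14, 12, 16, the best is 16 at Loc4. Subgame-perfect outcome: (Loc4, Uptown) with payoffs (16, 13).
For the simultaneous game, intersect best replies.
North Co.'s best replies: Uptown→Loc2; Midtown→Loc2; Downtown→Loc3.
South Co.'s best replies: Loc1→Uptown; Loc2→Midtown; Loc3→Midtown; Loc4→Uptown.
The unique mutual best reply is (Loc2, Midtown), giving (14, 20).
North Co.'s commitment gain: 16 − 14 = 2.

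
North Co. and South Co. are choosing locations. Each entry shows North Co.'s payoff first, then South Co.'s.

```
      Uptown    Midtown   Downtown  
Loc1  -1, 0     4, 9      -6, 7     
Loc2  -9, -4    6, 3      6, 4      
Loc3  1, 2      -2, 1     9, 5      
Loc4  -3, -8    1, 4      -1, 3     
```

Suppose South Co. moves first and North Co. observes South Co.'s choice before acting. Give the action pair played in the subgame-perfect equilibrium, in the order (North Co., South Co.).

Work backward from North Co.'s decision.
- Uptown: North Co. compares -1, -9, 1, -3 and picks Loc3; South Co. would get 2.
- Midtown: North Co. compares 4, 6, -2, 1 and picks Loc2; South Co. would get 3.
- Downtown: North Co. compares -6, 6, 9, -1 and picks Loc3; South Co. would get 5.
Maximizing over 2, 3, 5, South Co. chooses Downtown. Subgame-perfect outcome: (Loc3, Downtown) with payoffs (9, 5).

(Loc3, Downtown)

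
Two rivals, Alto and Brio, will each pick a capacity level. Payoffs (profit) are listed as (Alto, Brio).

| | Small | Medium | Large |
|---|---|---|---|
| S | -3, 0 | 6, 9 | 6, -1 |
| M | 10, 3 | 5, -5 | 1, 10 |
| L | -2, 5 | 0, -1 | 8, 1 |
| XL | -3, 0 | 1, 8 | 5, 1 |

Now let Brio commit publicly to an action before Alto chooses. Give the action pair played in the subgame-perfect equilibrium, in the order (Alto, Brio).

Solve by backward induction (Brio leads).
- Small → Alto plays M (best of -3, 10, -2, -3); Brio gets 3.
- Medium → Alto plays S (best of 6, 5, 0, 1); Brio gets 9.
- Large → Alto plays L (best of 6, 1, 8, 5); Brio gets 1.
Brio's induced payoffs are 3, 9, 1, so Brio commits to Medium. Subgame-perfect outcome: (S, Medium) with payoffs (6, 9).

(S, Medium)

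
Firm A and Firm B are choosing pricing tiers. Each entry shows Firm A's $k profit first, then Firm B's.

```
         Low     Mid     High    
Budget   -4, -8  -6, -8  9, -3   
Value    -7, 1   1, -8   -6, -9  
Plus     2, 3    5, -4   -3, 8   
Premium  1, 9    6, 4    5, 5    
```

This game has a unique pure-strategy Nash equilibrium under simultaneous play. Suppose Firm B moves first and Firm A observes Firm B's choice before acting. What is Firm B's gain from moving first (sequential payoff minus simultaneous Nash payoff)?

7

Backward induction with Firm B moving first.
- Low: BR = Plus, leader payoff 3.
- Mid: BR = Premium, leader payoff 4.
- High: BR = Budget, leader payoff -3.
Maximizing over 3, 4, -3, Firm B chooses Mid. Subgame-perfect outcome: (Premium, Mid) with payoffs (6, 4).
Under simultaneous play:
Firm A's best replies: Low→Plus; Mid→Premium; High→Budget.
Firm B's best replies: Budget→High; Value→Low; Plus→High; Premium→Low.
Only (Budget, High) has each player best-responding; Nash payoffs (9, -3).
Firm B's commitment gain: 4 − -3 = 7.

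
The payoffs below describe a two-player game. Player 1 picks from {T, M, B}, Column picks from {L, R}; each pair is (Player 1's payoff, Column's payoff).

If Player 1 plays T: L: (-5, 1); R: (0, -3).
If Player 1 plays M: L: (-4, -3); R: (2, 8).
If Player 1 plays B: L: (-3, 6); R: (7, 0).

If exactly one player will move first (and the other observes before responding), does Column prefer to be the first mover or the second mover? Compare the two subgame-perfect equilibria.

If Player 1 leads: Column's best replies are T→L, M→R, B→L; Player 1's induced payoffs -5, 2, -3; outcome (M, R), payoffs (2, 8).
If Column leads: Player 1's best replies are L→B, R→B; Column's induced payoffs 6, 0; outcome (B, L), payoffs (-3, 6).
Column gets 6 moving first and 8 moving second, so Column prefers to move second.

second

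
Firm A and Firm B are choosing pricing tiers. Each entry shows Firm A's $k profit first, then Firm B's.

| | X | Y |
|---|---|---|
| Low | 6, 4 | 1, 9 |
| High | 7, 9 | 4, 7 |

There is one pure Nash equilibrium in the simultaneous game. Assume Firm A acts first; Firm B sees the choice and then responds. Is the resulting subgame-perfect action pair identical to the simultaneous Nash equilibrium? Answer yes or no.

yes

Backward induction with Firm A moving first.
- Low: Firm B compares 4, 9 and picks Y; Firm A would get 1.
- High: Firm B compares 9, 7 and picks X; Firm A would get 7.
Maximizing over 1, 7, Firm A chooses High. Subgame-perfect outcome: (High, X) with payoffs (7, 9).
Under simultaneous play:
Firm A's best replies: X→High; Y→High.
Firm B's best replies: Low→Y; High→X.
The unique mutual best reply is (High, X), giving (7, 9).
Sequential outcome (High, X) coincides with the Nash profile (High, X).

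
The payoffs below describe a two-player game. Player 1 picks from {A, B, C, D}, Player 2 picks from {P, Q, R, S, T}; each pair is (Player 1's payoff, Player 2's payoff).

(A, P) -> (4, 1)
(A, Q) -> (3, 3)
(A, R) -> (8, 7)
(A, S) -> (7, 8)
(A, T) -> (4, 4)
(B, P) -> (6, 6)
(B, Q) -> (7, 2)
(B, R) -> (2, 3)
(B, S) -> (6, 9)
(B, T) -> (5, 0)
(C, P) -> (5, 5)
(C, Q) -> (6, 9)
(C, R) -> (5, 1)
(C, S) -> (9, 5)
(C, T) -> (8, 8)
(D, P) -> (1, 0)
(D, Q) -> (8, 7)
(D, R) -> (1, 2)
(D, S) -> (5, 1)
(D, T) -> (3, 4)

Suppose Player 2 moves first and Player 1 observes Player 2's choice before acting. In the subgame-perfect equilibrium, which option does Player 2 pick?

Solve by backward induction (Player 2 leads).
- P: Player 1 compares 4, 6, 5, 1 and picks B; Player 2 would get 6.
- Q: Player 1 compares 3, 7, 6, 8 and picks D; Player 2 would get 7.
- R: Player 1 compares 8, 2, 5, 1 and picks A; Player 2 would get 7.
- S: Player 1 compares 7, 6, 9, 5 and picks C; Player 2 would get 5.
- T: Player 1 compares 4, 5, 8, 3 and picks C; Player 2 would get 8.
Among 6, 7, 7, 5, 8, the best is 8 at T. Subgame-perfect outcome: (C, T) with payoffs (8, 8).

T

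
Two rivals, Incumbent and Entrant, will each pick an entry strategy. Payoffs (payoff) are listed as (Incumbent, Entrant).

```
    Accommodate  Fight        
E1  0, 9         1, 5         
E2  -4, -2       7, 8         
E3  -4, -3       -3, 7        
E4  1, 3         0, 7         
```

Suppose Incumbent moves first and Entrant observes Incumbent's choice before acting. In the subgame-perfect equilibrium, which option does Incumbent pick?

E2

Backward induction with Incumbent moving first.
- E1: BR = Accommodate, leader payoff 0.
- E2: BR = Fight, leader payoff 7.
- E3: BR = Fight, leader payoff -3.
- E4: BR = Fight, leader payoff 0.
Maximizing over 0, 7, -3, 0, Incumbent chooses E2. Subgame-perfect outcome: (E2, Fight) with payoffs (7, 8).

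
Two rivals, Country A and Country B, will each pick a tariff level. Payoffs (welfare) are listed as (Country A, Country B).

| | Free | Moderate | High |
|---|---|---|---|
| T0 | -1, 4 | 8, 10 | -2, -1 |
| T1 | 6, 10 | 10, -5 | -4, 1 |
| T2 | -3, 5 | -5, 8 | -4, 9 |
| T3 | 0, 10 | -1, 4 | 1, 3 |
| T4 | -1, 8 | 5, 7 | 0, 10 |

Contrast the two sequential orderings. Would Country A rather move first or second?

If Country A leads: Country B's best replies are T0→Moderate, T1→Free, T2→High, T3→Free, T4→High; Country A's induced payoffs 8, 6, -4, 0, 0; outcome (T0, Moderate), payoffs (8, 10).
If Country B leads: Country A's best replies are Free→T1, Moderate→T1, High→T3; Country B's induced payoffs 10, -5, 3; outcome (T1, Free), payoffs (6, 10).
Country A gets 8 moving first and 6 moving second, so Country A prefers to move first.

first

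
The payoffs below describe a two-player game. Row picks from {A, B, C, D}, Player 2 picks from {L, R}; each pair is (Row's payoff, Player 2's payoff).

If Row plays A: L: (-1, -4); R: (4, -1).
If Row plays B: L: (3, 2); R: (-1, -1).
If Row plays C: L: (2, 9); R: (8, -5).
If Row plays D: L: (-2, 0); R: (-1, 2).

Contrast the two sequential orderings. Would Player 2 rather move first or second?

If Row leads: Player 2's best replies are A→R, B→L, C→L, D→R; Row's induced payoffs 4, 3, 2, -1; outcome (A, R), payoffs (4, -1).
If Player 2 leads: Row's best replies are L→B, R→C; Player 2's induced payoffs 2, -5; outcome (B, L), payoffs (3, 2).
Player 2 gets 2 moving first and -1 moving second, so Player 2 prefers to move first.

first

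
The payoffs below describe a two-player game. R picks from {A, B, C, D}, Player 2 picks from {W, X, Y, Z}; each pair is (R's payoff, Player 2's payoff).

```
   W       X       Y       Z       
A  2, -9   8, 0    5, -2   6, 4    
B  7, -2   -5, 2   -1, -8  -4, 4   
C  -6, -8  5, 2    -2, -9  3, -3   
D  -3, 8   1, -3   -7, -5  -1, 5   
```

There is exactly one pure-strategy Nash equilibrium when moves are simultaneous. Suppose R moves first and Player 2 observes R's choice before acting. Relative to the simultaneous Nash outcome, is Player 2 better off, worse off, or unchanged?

Player 2 best-responds to each possible R move:
- A: Player 2 compares -9, 0, -2, 4 and picks Z; R would get 6.
- B: Player 2 compares -2, 2, -8, 4 and picks Z; R would get -4.
- C: Player 2 compares -8, 2, -9, -3 and picks X; R would get 5.
- D: Player 2 compares 8, -3, -5, 5 and picks W; R would get -3.
R's induced payoffs are 6, -4, 5, -3, so R commits to A. Subgame-perfect outcome: (A, Z) with payoffs (6, 4).
Now find the simultaneous Nash equilibrium.
R's best replies: W→B; X→A; Y→A; Z→A.
Player 2's best replies: A→Z; B→Z; C→X; D→W.
Only (A, Z) has each player best-responding; Nash payoffs (6, 4).
Player 2 earns 4 sequentially versus 4 at the Nash outcome: unchanged.

unchanged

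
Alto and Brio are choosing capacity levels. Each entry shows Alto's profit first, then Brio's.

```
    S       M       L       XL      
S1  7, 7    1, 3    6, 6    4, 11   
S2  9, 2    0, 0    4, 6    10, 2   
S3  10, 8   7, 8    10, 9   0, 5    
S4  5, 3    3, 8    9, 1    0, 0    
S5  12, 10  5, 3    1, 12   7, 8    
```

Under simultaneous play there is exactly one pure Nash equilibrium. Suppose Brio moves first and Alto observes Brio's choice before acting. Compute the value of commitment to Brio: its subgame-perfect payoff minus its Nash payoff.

Alto best-responds to each possible Brio move:
- S → Alto plays S5 (best of 7, 9, 10, 5, 12); Brio gets 10.
- M → Alto plays S3 (best of 1, 0, 7, 3, 5); Brio gets 8.
- L → Alto plays S3 (best of 6, 4, 10, 9, 1); Brio gets 9.
- XL → Alto plays S2 (best of 4, 10, 0, 0, 7); Brio gets 2.
Among 10, 8, 9, 2, the best is 10 at S. Subgame-perfect outcome: (S5, S) with payoffs (12, 10).
Now find the simultaneous Nash equilibrium.
Alto's best replies: S→S5; M→S3; L→S3; XL→S2.
Brio's best replies: S1→XL; S2→L; S3→L; S4→M; S5→L.
The unique mutual best reply is (S3, L), giving (10, 9).
Brio's commitment gain: 10 − 9 = 1.

1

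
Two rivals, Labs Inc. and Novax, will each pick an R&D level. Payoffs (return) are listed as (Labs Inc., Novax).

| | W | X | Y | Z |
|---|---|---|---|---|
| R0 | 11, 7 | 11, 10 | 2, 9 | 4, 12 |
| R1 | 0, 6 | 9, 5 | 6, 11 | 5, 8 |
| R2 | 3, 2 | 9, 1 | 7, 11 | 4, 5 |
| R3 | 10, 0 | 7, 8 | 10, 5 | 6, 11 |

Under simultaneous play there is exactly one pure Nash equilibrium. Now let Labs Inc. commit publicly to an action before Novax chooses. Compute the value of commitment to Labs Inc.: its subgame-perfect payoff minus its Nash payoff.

1

Solve by backward induction (Labs Inc. leads).
- R0 → Novax plays Z (best of 7, 10, 9, 12); Labs Inc. gets 4.
- R1 → Novax plays Y (best of 6, 5, 11, 8); Labs Inc. gets 6.
- R2 → Novax plays Y (best of 2, 1, 11, 5); Labs Inc. gets 7.
- R3 → Novax plays Z (best of 0, 8, 5, 11); Labs Inc. gets 6.
Labs Inc.'s induced payoffs are 4, 6, 7, 6, so Labs Inc. commits to R2. Subgame-perfect outcome: (R2, Y) with payoffs (7, 11).
Under simultaneous play:
Labs Inc.'s best replies: W→R0; X→R0; Y→R3; Z→R3.
Novax's best replies: R0→Z; R1→Y; R2→Y; R3→Z.
The unique mutual best reply is (R3, Z), giving (6, 11).
Labs Inc.'s commitment gain: 7 − 6 = 1.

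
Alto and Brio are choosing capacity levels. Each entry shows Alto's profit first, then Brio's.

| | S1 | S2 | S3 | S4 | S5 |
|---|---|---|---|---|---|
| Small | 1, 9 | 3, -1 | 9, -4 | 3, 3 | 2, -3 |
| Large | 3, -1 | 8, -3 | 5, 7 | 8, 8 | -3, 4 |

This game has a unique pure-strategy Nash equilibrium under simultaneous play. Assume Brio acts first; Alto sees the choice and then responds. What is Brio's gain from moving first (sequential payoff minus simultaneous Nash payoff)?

0

Alto best-responds to each possible Brio move:
- S1: BR = Large, leader payoff -1.
- S2: BR = Large, leader payoff -3.
- S3: BR = Small, leader payoff -4.
- S4: BR = Large, leader payoff 8.
- S5: BR = Small, leader payoff -3.
Maximizing over -1, -3, -4, 8, -3, Brio chooses S4. Subgame-perfect outcome: (Large, S4) with payoffs (8, 8).
For the simultaneous game, intersect best replies.
Alto's best replies: S1→Large; S2→Large; S3→Small; S4→Large; S5→Small.
Brio's best replies: Small→S1; Large→S4.
The unique mutual best reply is (Large, S4), giving (8, 8).
Brio's commitment gain: 8 − 8 = 0.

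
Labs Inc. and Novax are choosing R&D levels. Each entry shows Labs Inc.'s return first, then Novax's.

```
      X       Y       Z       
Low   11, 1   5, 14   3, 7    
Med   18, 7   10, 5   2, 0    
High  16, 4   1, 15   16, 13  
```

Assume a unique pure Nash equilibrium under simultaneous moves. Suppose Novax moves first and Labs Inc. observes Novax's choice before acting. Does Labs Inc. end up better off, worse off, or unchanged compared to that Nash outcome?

worse off

Work backward from Labs Inc.'s decision.
- X → Labs Inc. plays Med (best of 11, 18, 16); Novax gets 7.
- Y → Labs Inc. plays Med (best of 5, 10, 1); Novax gets 5.
- Z → Labs Inc. plays High (best of 3, 2, 16); Novax gets 13.
Novax's induced payoffs are 7, 5, 13, so Novax commits to Z. Subgame-perfect outcome: (High, Z) with payoffs (16, 13).
Under simultaneous play:
Labs Inc.'s best replies: X→Med; Y→Med; Z→High.
Novax's best replies: Low→Y; Med→X; High→Y.
Only (Med, X) has each player best-responding; Nash payoffs (18, 7).
Labs Inc. earns 16 sequentially versus 18 at the Nash outcome: worse off.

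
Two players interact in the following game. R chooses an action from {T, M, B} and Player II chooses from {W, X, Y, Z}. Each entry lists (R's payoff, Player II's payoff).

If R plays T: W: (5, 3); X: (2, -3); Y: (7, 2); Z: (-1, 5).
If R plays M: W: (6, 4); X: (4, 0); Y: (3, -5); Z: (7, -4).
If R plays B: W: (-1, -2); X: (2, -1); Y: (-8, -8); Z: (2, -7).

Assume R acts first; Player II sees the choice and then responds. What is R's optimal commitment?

M

Work backward from Player II's decision.
- T: Player II compares 3, -3, 2, 5 and picks Z; R would get -1.
- M: Player II compares 4, 0, -5, -4 and picks W; R would get 6.
- B: Player II compares -2, -1, -8, -7 and picks X; R would get 2.
Maximizing over -1, 6, 2, R chooses M. Subgame-perfect outcome: (M, W) with payoffs (6, 4).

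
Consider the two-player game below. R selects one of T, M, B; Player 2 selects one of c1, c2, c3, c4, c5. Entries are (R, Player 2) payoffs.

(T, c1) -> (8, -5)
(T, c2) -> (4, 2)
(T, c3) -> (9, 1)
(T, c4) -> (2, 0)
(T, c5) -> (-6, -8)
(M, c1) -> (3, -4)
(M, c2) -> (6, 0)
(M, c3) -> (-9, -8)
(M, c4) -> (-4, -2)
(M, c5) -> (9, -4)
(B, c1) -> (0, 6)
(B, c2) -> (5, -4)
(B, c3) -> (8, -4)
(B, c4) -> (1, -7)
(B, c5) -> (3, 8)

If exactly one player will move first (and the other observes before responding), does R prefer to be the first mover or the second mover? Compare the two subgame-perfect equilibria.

second

If R leads: Player 2's best replies are T→c2, M→c2, B→c5; R's induced payoffs 4, 6, 3; outcome (M, c2), payoffs (6, 0).
If Player 2 leads: R's best replies are c1→T, c2→M, c3→T, c4→T, c5→M; Player 2's induced payoffs -5, 0, 1, 0, -4; outcome (T, c3), payoffs (9, 1).
R gets 6 moving first and 9 moving second, so R prefers to move second.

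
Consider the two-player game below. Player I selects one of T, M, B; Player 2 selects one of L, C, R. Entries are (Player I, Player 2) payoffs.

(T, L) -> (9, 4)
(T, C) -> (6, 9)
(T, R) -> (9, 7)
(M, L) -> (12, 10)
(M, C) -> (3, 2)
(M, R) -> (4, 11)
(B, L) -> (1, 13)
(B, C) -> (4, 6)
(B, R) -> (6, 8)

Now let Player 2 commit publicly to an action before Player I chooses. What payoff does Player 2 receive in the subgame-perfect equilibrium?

10

Backward induction with Player 2 moving first.
- L: Player I compares 9, 12, 1 and picks M; Player 2 would get 10.
- C: Player I compares 6, 3, 4 and picks T; Player 2 would get 9.
- R: Player I compares 9, 4, 6 and picks T; Player 2 would get 7.
Maximizing over 10, 9, 7, Player 2 chooses L. Subgame-perfect outcome: (M, L) with payoffs (12, 10).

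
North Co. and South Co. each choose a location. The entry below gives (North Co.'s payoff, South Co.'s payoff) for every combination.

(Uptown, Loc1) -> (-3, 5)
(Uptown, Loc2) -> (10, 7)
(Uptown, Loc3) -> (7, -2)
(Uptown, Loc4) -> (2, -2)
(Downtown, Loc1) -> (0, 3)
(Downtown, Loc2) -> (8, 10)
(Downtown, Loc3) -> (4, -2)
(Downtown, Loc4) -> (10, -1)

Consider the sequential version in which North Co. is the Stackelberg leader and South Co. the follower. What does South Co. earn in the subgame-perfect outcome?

7

Backward induction with North Co. moving first.
- Uptown: South Co. compares 5, 7, -2, -2 and picks Loc2; North Co. would get 10.
- Downtown: South Co. compares 3, 10, -2, -1 and picks Loc2; North Co. would get 8.
Maximizing over 10, 8, North Co. chooses Uptown. Subgame-perfect outcome: (Uptown, Loc2) with payoffs (10, 7).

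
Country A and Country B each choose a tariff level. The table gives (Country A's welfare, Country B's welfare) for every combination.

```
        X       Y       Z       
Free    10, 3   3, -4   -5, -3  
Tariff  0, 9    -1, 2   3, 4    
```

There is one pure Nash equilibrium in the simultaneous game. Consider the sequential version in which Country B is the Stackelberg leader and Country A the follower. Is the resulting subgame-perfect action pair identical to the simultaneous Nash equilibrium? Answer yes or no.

Work backward from Country A's decision.
- X → Country A plays Free (best of 10, 0); Country B gets 3.
- Y → Country A plays Free (best of 3, -1); Country B gets -4.
- Z → Country A plays Tariff (best of -5, 3); Country B gets 4.
Maximizing over 3, -4, 4, Country B chooses Z. Subgame-perfect outcome: (Tariff, Z) with payoffs (3, 4).
Under simultaneous play:
Country A's best replies: X→Free; Y→Free; Z→Tariff.
Country B's best replies: Free→X; Tariff→X.
Only (Free, X) has each player best-responding; Nash payoffs (10, 3).
Sequential outcome (Tariff, Z) differs from the Nash profile (Free, X).

no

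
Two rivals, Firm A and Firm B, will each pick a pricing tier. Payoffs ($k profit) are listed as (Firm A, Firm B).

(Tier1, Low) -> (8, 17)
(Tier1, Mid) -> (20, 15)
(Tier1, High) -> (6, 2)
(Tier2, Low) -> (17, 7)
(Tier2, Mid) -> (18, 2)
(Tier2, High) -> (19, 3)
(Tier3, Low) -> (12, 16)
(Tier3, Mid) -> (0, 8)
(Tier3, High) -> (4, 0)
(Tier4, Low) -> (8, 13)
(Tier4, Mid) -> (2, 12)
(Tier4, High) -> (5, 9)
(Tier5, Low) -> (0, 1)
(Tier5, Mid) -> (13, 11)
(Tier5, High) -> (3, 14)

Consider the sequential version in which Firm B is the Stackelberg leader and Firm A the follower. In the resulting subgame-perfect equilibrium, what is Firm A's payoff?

Backward induction with Firm B moving first.
- Low: Firm A compares 8, 17, 12, 8, 0 and picks Tier2; Firm B would get 7.
- Mid: Firm A compares 20, 18, 0, 2, 13 and picks Tier1; Firm B would get 15.
- High: Firm A compares 6, 19, 4, 5, 3 and picks Tier2; Firm B would get 3.
Among 7, 15, 3, the best is 15 at Mid. Subgame-perfect outcome: (Tier1, Mid) with payoffs (20, 15).

20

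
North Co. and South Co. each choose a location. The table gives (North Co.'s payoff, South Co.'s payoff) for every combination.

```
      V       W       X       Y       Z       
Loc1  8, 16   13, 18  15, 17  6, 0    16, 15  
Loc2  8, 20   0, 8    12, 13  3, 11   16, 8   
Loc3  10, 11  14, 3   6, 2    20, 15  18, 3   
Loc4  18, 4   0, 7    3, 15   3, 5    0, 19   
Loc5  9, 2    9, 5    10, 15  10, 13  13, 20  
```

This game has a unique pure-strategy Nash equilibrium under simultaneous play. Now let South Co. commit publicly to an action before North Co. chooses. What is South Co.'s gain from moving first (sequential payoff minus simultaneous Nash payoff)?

2

Backward induction with South Co. moving first.
- V: North Co. compares 8, 8, 10, 18, 9 and picks Loc4; South Co. would get 4.
- W: North Co. compares 13, 0, 14, 0, 9 and picks Loc3; South Co. would get 3.
- X: North Co. compares 15, 12, 6, 3, 10 and picks Loc1; South Co. would get 17.
- Y: North Co. compares 6, 3, 20, 3, 10 and picks Loc3; South Co. would get 15.
- Z: North Co. compares 16, 16, 18, 0, 13 and picks Loc3; South Co. would get 3.
South Co.'s induced payoffs are 4, 3, 17, 15, 3, so South Co. commits to X. Subgame-perfect outcome: (Loc1, X) with payoffs (15, 17).
For the simultaneous game, intersect best replies.
North Co.'s best replies: V→Loc4; W→Loc3; X→Loc1; Y→Loc3; Z→Loc3.
South Co.'s best replies: Loc1→W; Loc2→V; Loc3→Y; Loc4→Z; Loc5→Z.
Only (Loc3, Y) has each player best-responding; Nash payoffs (20, 15).
South Co.'s commitment gain: 17 − 15 = 2.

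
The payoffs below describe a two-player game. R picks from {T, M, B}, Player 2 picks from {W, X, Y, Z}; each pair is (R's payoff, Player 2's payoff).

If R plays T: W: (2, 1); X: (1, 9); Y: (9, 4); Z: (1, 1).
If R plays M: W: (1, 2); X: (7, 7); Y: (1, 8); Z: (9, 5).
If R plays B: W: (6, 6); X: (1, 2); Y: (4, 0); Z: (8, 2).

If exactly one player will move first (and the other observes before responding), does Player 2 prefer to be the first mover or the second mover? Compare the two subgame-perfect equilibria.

first

If R leads: Player 2's best replies are T→X, M→Y, B→W; R's induced payoffs 1, 1, 6; outcome (B, W), payoffs (6, 6).
If Player 2 leads: R's best replies are W→B, X→M, Y→T, Z→M; Player 2's induced payoffs 6, 7, 4, 5; outcome (M, X), payoffs (7, 7).
Player 2 gets 7 moving first and 6 moving second, so Player 2 prefers to move first.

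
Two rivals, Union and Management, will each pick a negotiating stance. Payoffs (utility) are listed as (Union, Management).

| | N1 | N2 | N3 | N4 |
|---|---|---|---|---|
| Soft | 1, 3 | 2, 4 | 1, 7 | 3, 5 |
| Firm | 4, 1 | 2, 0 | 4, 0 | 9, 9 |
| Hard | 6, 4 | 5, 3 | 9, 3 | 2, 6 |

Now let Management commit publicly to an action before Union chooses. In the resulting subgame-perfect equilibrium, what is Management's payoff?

Union best-responds to each possible Management move:
- N1 → Union plays Hard (best of 1, 4, 6); Management gets 4.
- N2 → Union plays Hard (best of 2, 2, 5); Management gets 3.
- N3 → Union plays Hard (best of 1, 4, 9); Management gets 3.
- N4 → Union plays Firm (best of 3, 9, 2); Management gets 9.
Management's induced payoffs are 4, 3, 3, 9, so Management commits to N4. Subgame-perfect outcome: (Firm, N4) with payoffs (9, 9).

9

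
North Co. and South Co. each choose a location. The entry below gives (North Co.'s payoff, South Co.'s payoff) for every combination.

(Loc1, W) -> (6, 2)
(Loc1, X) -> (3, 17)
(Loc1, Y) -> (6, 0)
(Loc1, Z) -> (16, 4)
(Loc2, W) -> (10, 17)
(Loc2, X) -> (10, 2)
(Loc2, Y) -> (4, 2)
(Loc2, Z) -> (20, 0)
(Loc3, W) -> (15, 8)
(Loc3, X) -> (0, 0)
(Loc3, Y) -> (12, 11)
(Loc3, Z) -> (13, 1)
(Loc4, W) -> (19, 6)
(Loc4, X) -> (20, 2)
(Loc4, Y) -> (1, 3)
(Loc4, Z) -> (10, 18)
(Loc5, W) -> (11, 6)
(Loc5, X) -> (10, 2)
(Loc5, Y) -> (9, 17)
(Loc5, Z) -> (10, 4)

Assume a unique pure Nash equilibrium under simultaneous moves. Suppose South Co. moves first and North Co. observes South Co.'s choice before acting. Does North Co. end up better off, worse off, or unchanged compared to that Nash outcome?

unchanged

Solve by backward induction (South Co. leads).
- W: North Co. compares 6, 10, 15, 19, 11 and picks Loc4; South Co. would get 6.
- X: North Co. compares 3, 10, 0, 20, 10 and picks Loc4; South Co. would get 2.
- Y: North Co. compares 6, 4, 12, 1, 9 and picks Loc3; South Co. would get 11.
- Z: North Co. compares 16, 20, 13, 10, 10 and picks Loc2; South Co. would get 0.
Among 6, 2, 11, 0, the best is 11 at Y. Subgame-perfect outcome: (Loc3, Y) with payoffs (12, 11).
For the simultaneous game, intersect best replies.
North Co.'s best replies: W→Loc4; X→Loc4; Y→Loc3; Z→Loc2.
South Co.'s best replies: Loc1→X; Loc2→W; Loc3→Y; Loc4→Z; Loc5→Y.
Only (Loc3, Y) has each player best-responding; Nash payoffs (12, 11).
North Co. earns 12 sequentially versus 12 at the Nash outcome: unchanged.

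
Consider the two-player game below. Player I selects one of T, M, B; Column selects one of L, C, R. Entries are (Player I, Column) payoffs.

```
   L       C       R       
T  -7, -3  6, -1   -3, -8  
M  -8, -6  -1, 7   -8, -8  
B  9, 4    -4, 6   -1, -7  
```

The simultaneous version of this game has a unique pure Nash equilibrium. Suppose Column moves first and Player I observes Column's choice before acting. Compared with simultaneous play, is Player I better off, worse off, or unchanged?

better off

Solve by backward induction (Column leads).
- L: Player I compares -7, -8, 9 and picks B; Column would get 4.
- C: Player I compares 6, -1, -4 and picks T; Column would get -1.
- R: Player I compares -3, -8, -1 and picks B; Column would get -7.
Among 4, -1, -7, the best is 4 at L. Subgame-perfect outcome: (B, L) with payoffs (9, 4).
Under simultaneous play:
Player I's best replies: L→B; C→T; R→B.
Column's best replies: T→C; M→C; B→C.
The unique mutual best reply is (T, C), giving (6, -1).
Player I earns 9 sequentially versus 6 at the Nash outcome: better off.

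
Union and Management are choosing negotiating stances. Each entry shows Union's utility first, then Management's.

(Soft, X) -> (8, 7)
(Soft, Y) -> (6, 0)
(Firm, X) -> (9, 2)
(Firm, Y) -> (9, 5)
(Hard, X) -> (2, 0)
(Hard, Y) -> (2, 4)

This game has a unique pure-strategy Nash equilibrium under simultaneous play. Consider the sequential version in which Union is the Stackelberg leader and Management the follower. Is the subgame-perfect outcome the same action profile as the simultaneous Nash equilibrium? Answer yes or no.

Backward induction with Union moving first.
- Soft → Management plays X (best of 7, 0); Union gets 8.
- Firm → Management plays Y (best of 2, 5); Union gets 9.
- Hard → Management plays Y (best of 0, 4); Union gets 2.
Union's induced payoffs are 8, 9, 2, so Union commits to Firm. Subgame-perfect outcome: (Firm, Y) with payoffs (9, 5).
Now find the simultaneous Nash equilibrium.
Union's best replies: X→Firm; Y→Firm.
Management's best replies: Soft→X; Firm→Y; Hard→Y.
Only (Firm, Y) has each player best-responding; Nash payoffs (9, 5).
Sequential outcome (Firm, Y) coincides with the Nash profile (Firm, Y).

yes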